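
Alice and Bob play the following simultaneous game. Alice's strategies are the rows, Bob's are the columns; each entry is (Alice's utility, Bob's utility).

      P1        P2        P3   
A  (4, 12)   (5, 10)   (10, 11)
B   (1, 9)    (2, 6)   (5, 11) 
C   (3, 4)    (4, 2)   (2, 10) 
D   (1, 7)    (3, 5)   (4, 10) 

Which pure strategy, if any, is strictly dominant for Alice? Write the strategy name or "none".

A vs B: P1: 4>1, P2: 5>2, P3: 10>5.
A vs C: P1: 4>3, P2: 5>4, P3: 10>2.
A vs D: P1: 4>1, P2: 5>3, P3: 10>4.
A strictly beats every other strategy against every opponent action, so it is strictly dominant.

A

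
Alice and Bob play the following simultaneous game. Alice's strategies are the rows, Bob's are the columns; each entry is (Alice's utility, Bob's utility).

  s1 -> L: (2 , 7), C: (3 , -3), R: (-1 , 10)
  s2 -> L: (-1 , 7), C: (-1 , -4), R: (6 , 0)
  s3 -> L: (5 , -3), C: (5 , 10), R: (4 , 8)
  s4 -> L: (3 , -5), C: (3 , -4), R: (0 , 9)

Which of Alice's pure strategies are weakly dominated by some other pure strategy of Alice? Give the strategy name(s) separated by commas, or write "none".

s1: dominated, since s3 does at least as well everywhere (L: 5>2, C: 5>3, R: 4>-1).
s2: no other strategy beats it everywhere (s1 at R (6>-1); s3 at R (6>4); s4 at R (6>0)).
s3: no other strategy beats it everywhere (s1 at L (5>2); s2 at L (5>-1); s4 at L (5>3)).
s4: dominated, since s3 does at least as well everywhere (L: 5>3, C: 5>3, R: 4>0).

s1, s4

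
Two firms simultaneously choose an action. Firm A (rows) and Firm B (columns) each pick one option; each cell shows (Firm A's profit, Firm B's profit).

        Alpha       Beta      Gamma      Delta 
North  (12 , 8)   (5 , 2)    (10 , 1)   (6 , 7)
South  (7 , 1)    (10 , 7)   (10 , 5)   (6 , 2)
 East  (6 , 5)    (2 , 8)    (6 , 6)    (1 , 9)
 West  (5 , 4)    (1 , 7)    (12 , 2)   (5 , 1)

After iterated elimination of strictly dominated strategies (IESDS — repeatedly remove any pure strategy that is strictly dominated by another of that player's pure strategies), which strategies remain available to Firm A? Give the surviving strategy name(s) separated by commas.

North, South

For Firm A, North strictly dominates East on the remaining columns (Alpha: 12>6, Beta: 5>2, Gamma: 10>6, Delta: 6>1); eliminate East.
Column Gamma is eliminated: Beta beats it against every remaining row (North: 2>1, South: 7>5, West: 7>2).
Row West is eliminated: North beats it against every remaining column (Alpha: 12>5, Beta: 5>1, Delta: 6>5).
Among the remaining strategies, none is strictly dominated by another pure strategy of the same player, so the elimination stops.
Surviving strategies — Firm A: {North, South}; Firm B: {Alpha, Beta, Delta}.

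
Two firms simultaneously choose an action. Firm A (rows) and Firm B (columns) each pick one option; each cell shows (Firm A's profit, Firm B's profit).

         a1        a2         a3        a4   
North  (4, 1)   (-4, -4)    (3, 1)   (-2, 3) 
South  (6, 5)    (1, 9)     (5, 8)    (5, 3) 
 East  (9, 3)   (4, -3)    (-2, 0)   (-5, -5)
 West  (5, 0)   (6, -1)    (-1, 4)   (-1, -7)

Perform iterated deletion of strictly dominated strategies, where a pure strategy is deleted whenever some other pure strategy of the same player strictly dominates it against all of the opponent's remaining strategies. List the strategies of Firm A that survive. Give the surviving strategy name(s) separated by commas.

Firm A's strategy North is strictly dominated by South (a1: 6>4, a2: 1>-4, a3: 5>3, a4: 5>-2) and is removed.
Column a4 is eliminated: a1 beats it against every remaining row (South: 5>3, East: 3>-5, West: 0>-7).
Among the remaining strategies, none is strictly dominated by another pure strategy of the same player, so the elimination stops.
Surviving strategies — Firm A: {South, East, West}; Firm B: {a1, a2, a3}.

South, East, West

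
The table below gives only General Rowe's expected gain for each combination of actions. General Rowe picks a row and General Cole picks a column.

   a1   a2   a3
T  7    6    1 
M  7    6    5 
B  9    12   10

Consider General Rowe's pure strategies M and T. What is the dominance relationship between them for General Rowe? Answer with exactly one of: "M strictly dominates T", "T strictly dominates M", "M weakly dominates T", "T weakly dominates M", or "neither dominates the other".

M weakly dominates T

Compare M to T across each choice by General Cole: a1: 7=7, a2: 6=6, a3: 5>1.
M is at least as good everywhere and strictly better somewhere (tied only at a1, a2), so M weakly but not strictly dominates T.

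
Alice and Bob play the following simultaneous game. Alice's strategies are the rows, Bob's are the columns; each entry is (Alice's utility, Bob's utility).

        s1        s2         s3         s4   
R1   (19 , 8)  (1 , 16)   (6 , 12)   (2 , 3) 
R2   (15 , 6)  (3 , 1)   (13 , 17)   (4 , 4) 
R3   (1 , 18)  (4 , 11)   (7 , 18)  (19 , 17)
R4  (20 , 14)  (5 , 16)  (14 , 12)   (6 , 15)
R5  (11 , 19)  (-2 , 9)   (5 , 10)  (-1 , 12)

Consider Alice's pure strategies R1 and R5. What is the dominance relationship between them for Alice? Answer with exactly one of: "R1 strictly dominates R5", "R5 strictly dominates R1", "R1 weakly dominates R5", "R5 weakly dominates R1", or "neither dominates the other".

R1 strictly dominates R5

R1's payoffs vs R5's, by Bob's action — s1: 19>11, s2: 1>-2, s3: 6>5, s4: 2>-1.
R1 gives a strictly higher payoff against each opponent action, so R1 strictly dominates R5.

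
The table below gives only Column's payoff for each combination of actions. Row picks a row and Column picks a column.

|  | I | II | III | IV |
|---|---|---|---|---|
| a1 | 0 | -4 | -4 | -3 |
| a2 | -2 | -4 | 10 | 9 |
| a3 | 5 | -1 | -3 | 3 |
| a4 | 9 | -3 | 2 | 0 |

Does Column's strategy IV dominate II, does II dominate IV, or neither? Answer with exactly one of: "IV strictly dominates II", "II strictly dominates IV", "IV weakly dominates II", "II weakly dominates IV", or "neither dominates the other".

IV strictly dominates II

IV's payoffs vs II's, by Row's action — a1: -3>-4, a2: 9>-4, a3: 3>-1, a4: 0>-3.
Every comparison favours IV, so IV strictly dominates II.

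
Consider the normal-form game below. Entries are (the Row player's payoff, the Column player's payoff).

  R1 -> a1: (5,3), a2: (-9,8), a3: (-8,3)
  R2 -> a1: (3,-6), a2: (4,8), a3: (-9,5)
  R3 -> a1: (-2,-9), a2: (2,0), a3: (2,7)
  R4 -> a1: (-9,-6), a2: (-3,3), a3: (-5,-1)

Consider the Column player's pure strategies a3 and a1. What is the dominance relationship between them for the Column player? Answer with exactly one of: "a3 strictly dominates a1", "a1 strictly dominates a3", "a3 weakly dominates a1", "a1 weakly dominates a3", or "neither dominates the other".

a3's payoffs vs a1's, by the Row player's action — R1: 3=3, R2: 5>-6, R3: 7>-9, R4: -1>-6.
a3 is at least as good everywhere and strictly better somewhere (tied only at R1), so a3 weakly but not strictly dominates a1.

a3 weakly dominates a1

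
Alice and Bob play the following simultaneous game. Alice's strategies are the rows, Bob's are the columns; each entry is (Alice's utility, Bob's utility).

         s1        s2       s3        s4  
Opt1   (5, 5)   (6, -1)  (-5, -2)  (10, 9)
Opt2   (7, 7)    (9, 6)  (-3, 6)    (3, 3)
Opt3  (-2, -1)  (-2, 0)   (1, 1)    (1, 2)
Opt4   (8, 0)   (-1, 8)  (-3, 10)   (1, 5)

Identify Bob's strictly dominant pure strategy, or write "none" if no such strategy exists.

none

s1 fails to dominate s2 at Opt3 (-1<0).
s2 fails to dominate s1 at Opt1 (-1<5).
s3 fails to dominate s1 at Opt1 (-2<5).
s4 fails to dominate s1 at Opt2 (3<7).
No single strategy dominates all the others.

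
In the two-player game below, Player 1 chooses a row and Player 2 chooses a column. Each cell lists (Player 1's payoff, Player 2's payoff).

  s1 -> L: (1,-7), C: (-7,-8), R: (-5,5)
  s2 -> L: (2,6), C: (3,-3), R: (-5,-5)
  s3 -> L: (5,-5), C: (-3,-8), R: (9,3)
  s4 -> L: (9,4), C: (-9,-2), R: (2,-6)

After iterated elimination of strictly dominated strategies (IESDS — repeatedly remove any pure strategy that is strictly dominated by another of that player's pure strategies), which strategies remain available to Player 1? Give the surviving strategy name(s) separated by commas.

Player 1's strategy s1 is strictly dominated by s3 (L: 5>1, C: -3>-7, R: 9>-5) and is removed.
For Player 2, L strictly dominates C on the remaining rows (s2: 6>-3, s3: -5>-8, s4: 4>-2); eliminate C.
Row s2 is eliminated: s3 beats it against every remaining column (L: 5>2, R: 9>-5).
Among the remaining strategies, none is strictly dominated by another pure strategy of the same player, so the elimination stops.
Surviving strategies — Player 1: {s3, s4}; Player 2: {L, R}.

s3, s4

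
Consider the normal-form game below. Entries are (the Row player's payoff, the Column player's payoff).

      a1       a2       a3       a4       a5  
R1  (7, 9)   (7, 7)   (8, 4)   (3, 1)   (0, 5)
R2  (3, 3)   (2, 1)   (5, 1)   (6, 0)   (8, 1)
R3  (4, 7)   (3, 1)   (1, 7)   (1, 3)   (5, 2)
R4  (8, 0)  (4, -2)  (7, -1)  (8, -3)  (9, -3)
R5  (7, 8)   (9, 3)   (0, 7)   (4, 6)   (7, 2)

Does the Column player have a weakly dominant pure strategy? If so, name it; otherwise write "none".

a1 vs a2: R1: 9>7, R2: 3>1, R3: 7>1, R4: 0>-2, R5: 8>3.
a1 vs a3: R1: 9>4, R2: 3>1, R3: 7=7, R4: 0>-1, R5: 8>7.
a1 vs a4: R1: 9>1, R2: 3>0, R3: 7>3, R4: 0>-3, R5: 8>6.
a1 vs a5: R1: 9>5, R2: 3>1, R3: 7>2, R4: 0>-3, R5: 8>2.
a1 is at least as good as every other strategy against every opponent action, so it is weakly dominant.

a1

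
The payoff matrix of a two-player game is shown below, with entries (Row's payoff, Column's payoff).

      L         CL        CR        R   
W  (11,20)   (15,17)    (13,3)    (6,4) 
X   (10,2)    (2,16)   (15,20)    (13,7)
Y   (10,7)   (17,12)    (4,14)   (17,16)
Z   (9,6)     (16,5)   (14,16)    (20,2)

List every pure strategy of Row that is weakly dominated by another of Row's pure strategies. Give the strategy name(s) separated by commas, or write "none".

W is not dominated — it holds its own against X at L (11>10); Y at L (11>10); Z at L (11>9).
X is not dominated — it holds its own against W at CR (15>13); Y at CR (15>4); Z at L (10>9).
Y: no other strategy beats it everywhere (W at CL (17>15); X at CL (17>2); Z at L (10>9)).
Z is not dominated — it holds its own against W at CL (16>15); X at CL (16>2); Y at CR (14>4).

none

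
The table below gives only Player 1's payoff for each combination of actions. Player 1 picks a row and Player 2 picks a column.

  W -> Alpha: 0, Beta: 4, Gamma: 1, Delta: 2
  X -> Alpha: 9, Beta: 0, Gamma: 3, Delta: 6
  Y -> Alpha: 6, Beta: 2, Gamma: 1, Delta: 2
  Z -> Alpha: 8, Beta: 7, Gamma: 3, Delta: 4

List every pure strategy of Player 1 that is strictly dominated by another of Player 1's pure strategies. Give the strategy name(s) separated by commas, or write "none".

W, Y

Z strictly dominates W — Alpha: 8>0, Beta: 7>4, Gamma: 3>1, Delta: 4>2.
X is not dominated — it holds its own against W at Alpha (9>0); Y at Alpha (9>6); Z at Alpha (9>8).
Z strictly dominates Y — Alpha: 8>6, Beta: 7>2, Gamma: 3>1, Delta: 4>2.
Nothing dominates Z: W at Alpha (8>0); X at Beta (7>0); Y at Alpha (8>6).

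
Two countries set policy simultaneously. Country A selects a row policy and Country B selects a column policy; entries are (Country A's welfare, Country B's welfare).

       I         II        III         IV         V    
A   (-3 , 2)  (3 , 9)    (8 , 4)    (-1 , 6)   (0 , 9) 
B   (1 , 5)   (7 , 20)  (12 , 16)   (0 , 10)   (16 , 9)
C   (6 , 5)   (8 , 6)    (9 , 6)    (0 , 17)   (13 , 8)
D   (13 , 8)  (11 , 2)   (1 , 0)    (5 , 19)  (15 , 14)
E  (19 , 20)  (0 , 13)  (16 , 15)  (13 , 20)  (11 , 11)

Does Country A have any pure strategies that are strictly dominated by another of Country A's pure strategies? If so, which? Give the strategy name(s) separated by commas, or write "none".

B strictly dominates A — I: 1>-3, II: 7>3, III: 12>8, IV: 0>-1, V: 16>0.
B: no other strategy beats it everywhere (A at I (1>-3); C at III (12>9); D at III (12>1); E at II (7>0)).
C is not dominated — it holds its own against A at I (6>-3); B at I (6>1); D at III (9>1); E at II (8>0).
D: no other strategy beats it everywhere (A at I (13>-3); B at I (13>1); C at I (13>6); E at II (11>0)).
E: no other strategy beats it everywhere (A at I (19>-3); B at I (19>1); C at I (19>6); D at I (19>13)).

A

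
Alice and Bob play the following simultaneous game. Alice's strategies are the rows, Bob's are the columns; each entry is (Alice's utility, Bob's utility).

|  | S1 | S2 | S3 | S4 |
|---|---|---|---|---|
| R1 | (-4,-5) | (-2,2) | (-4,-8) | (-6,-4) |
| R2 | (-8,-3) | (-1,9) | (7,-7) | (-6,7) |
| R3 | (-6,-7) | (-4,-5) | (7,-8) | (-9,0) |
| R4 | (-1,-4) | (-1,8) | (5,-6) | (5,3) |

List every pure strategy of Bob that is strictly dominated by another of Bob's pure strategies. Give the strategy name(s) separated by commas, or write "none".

S2 strictly dominates S1 — R1: 2>-5, R2: 9>-3, R3: -5>-7, R4: 8>-4.
S2: no other strategy beats it everywhere (S1 at R1 (2>-5); S3 at R1 (2>-8); S4 at R1 (2>-4)).
S1 strictly dominates S3 — R1: -5>-8, R2: -3>-7, R3: -7>-8, R4: -4>-6.
Nothing dominates S4: S1 at R1 (-4>-5); S2 at R3 (0>-5); S3 at R1 (-4>-8).

S1, S3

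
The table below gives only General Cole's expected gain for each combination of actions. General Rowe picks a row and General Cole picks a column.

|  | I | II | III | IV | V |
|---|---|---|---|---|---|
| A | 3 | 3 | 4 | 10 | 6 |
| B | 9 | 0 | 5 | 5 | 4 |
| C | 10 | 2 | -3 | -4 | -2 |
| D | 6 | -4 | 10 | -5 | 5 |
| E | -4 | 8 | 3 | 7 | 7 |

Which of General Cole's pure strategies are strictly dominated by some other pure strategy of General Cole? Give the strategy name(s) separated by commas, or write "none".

I: no other strategy beats it everywhere (II at A (3=3); III at B (9>5); IV at B (9>5); V at B (9>4)).
II is not dominated — it holds its own against I at A (3=3); III at C (2>-3); IV at C (2>-4); V at C (2>-2).
Nothing dominates III: I at A (4>3); II at A (4>3); IV at B (5=5); V at B (5>4).
IV: no other strategy beats it everywhere (I at A (10>3); II at A (10>3); III at A (10>4); V at A (10>6)).
V is not dominated — it holds its own against I at A (6>3); II at A (6>3); III at A (6>4); IV at C (-2>-4).

none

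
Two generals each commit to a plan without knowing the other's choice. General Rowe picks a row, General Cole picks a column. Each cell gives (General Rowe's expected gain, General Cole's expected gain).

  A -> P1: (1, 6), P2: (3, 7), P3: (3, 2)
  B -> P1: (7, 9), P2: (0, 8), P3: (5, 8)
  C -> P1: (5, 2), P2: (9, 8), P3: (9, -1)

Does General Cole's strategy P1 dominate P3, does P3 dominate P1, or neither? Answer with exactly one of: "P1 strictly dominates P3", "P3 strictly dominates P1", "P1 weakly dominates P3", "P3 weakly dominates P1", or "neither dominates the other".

P1 strictly dominates P3

Compare P1 to P3 across each choice by General Rowe: A: 6>2, B: 9>8, C: 2>-1.
P1 gives a strictly higher payoff against each choice by General Rowe, so P1 strictly dominates P3.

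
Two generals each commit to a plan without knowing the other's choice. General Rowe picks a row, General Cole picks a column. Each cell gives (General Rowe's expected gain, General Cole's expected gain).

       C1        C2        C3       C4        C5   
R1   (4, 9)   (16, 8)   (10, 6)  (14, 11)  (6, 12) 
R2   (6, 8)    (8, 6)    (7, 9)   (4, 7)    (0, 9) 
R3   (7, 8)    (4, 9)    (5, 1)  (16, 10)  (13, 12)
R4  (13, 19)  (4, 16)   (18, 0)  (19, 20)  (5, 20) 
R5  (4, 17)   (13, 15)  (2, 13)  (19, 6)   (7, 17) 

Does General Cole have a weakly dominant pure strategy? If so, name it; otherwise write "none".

C5

C5 vs C1: R1: 12>9, R2: 9>8, R3: 12>8, R4: 20>19, R5: 17=17.
C5 vs C2: R1: 12>8, R2: 9>6, R3: 12>9, R4: 20>16, R5: 17>15.
C5 vs C3: R1: 12>6, R2: 9=9, R3: 12>1, R4: 20>0, R5: 17>13.
C5 vs C4: R1: 12>11, R2: 9>7, R3: 12>10, R4: 20=20, R5: 17>6.
C5 is at least as good as every other strategy against every opponent action, so it is weakly dominant.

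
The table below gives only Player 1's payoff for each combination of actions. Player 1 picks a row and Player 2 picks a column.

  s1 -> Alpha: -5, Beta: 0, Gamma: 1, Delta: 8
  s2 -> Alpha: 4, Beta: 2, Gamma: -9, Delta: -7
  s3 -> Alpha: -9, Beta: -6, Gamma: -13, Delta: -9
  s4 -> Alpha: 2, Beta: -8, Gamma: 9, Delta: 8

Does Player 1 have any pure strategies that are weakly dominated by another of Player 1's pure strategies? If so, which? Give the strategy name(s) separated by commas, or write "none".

s1: no other strategy beats it everywhere (s2 at Gamma (1>-9); s3 at Alpha (-5>-9); s4 at Beta (0>-8)).
s2 is not dominated — it holds its own against s1 at Alpha (4>-5); s3 at Alpha (4>-9); s4 at Alpha (4>2).
s3: dominated, since s1 does at least as well everywhere (Alpha: -5>-9, Beta: 0>-6, Gamma: 1>-13, Delta: 8>-9).
s4 is not dominated — it holds its own against s1 at Alpha (2>-5); s2 at Gamma (9>-9); s3 at Alpha (2>-9).

s3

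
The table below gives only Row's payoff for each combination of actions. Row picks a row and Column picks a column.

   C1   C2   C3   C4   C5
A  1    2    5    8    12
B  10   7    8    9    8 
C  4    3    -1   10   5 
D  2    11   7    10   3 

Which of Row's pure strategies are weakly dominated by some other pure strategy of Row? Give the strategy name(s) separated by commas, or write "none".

none

A: no other strategy beats it everywhere (B at C5 (12>8); C at C3 (5>-1); D at C5 (12>3)).
B: no other strategy beats it everywhere (A at C1 (10>1); C at C1 (10>4); D at C1 (10>2)).
Nothing dominates C: A at C1 (4>1); B at C4 (10>9); D at C1 (4>2).
Nothing dominates D: A at C1 (2>1); B at C2 (11>7); C at C2 (11>3).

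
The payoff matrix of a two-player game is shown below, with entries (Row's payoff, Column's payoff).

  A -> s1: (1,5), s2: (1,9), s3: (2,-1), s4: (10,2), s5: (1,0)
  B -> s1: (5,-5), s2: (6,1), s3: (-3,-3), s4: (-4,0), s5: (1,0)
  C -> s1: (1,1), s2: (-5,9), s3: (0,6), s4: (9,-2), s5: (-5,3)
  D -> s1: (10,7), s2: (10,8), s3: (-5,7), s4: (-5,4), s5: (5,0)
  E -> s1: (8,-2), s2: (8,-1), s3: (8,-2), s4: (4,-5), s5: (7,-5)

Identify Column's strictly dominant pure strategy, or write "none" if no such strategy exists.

s2 vs s1: A: 9>5, B: 1>-5, C: 9>1, D: 8>7, E: -1>-2.
s2 vs s3: A: 9>-1, B: 1>-3, C: 9>6, D: 8>7, E: -1>-2.
s2 vs s4: A: 9>2, B: 1>0, C: 9>-2, D: 8>4, E: -1>-5.
s2 vs s5: A: 9>0, B: 1>0, C: 9>3, D: 8>0, E: -1>-5.
s2 strictly beats every other strategy against every opponent action, so it is strictly dominant.

s2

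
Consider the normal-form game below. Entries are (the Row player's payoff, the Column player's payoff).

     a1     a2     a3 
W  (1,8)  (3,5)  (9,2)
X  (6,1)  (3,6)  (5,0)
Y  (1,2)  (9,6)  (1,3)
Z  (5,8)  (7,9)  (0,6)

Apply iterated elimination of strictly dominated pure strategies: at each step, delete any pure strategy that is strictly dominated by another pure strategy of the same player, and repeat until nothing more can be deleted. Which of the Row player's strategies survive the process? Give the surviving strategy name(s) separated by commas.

The Column player's strategy a3 is strictly dominated by a2 (W: 5>2, X: 6>0, Y: 6>3, Z: 9>6) and is removed.
Row W is eliminated: Z beats it against every remaining column (a1: 5>1, a2: 7>3).
For the Column player, a2 strictly dominates a1 on the remaining rows (X: 6>1, Y: 6>2, Z: 9>8); eliminate a1.
For the Row player, Y strictly dominates X on the remaining columns (a2: 9>3); eliminate X.
For the Row player, Y strictly dominates Z on the remaining columns (a2: 9>7); eliminate Z.
Among the remaining strategies, none is strictly dominated by another pure strategy of the same player, so the elimination stops.
Surviving strategies — the Row player: {Y}; the Column player: {a2}.

Y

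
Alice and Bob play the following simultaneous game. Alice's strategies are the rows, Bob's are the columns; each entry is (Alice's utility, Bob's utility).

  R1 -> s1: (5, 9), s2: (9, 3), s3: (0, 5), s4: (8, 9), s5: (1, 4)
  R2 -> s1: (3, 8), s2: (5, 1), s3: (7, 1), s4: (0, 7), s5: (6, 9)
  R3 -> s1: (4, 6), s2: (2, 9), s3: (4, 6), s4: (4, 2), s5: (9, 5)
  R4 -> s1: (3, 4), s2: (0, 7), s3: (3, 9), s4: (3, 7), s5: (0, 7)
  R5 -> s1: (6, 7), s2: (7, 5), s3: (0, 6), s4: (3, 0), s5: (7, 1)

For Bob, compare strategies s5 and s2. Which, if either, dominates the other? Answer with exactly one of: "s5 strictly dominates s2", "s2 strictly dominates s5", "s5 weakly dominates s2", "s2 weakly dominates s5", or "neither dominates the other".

neither dominates the other

Compare s5 to s2 across each choice by Alice: R1: 4>3, R2: 9>1, R3: 5<9, R4: 7=7, R5: 1<5.
s5 does better at R1, R2 but worse at R3, R5; neither strategy dominates the other.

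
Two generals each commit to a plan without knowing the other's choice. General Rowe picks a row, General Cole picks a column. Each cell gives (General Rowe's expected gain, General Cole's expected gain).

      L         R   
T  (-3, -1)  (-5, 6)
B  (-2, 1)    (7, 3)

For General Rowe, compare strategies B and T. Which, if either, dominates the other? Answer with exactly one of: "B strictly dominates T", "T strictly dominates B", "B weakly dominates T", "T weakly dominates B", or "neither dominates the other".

B's payoffs vs T's, by General Cole's action — L: -2>-3, R: 7>-5.
B gives a strictly higher payoff against each opponent action, so B strictly dominates T.

B strictly dominates T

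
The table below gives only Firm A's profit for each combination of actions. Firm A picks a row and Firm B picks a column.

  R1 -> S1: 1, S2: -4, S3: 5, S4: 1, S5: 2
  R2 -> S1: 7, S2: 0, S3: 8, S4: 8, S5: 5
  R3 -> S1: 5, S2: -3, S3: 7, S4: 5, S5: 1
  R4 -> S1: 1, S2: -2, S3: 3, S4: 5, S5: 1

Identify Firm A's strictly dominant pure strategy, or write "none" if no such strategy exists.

R2 vs R1: S1: 7>1, S2: 0>-4, S3: 8>5, S4: 8>1, S5: 5>2.
R2 vs R3: S1: 7>5, S2: 0>-3, S3: 8>7, S4: 8>5, S5: 5>1.
R2 vs R4: S1: 7>1, S2: 0>-2, S3: 8>3, S4: 8>5, S5: 5>1.
R2 strictly beats every other strategy against every opponent action, so it is strictly dominant.

R2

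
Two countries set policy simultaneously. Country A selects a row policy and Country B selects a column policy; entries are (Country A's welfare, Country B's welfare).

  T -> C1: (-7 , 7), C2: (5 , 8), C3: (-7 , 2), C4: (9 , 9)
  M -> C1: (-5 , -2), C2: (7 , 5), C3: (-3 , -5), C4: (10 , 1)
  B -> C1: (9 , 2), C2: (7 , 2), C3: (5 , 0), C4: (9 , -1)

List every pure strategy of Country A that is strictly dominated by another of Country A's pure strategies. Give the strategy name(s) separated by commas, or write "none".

T is strictly dominated by M (C1: -5>-7, C2: 7>5, C3: -3>-7, C4: 10>9).
M: no other strategy beats it everywhere (T at C1 (-5>-7); B at C2 (7=7)).
B: no other strategy beats it everywhere (T at C1 (9>-7); M at C1 (9>-5)).

T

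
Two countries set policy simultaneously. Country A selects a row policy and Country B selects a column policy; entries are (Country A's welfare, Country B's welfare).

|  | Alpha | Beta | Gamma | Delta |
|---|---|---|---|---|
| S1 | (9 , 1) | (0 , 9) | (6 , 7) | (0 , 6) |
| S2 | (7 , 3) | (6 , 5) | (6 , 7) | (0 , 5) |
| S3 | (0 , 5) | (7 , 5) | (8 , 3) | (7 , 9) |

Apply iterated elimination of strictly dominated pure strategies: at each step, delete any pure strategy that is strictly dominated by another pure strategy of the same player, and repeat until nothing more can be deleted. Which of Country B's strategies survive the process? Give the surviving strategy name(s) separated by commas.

Delta

Country B's strategy Alpha is strictly dominated by Delta (S1: 6>1, S2: 5>3, S3: 9>5) and is removed.
For Country A, S3 strictly dominates S1 on the remaining columns (Beta: 7>0, Gamma: 8>6, Delta: 7>0); eliminate S1.
Country A's strategy S2 is strictly dominated by S3 (Beta: 7>6, Gamma: 8>6, Delta: 7>0) and is removed.
Country B's strategy Beta is strictly dominated by Delta (S3: 9>5) and is removed.
Column Gamma is eliminated: Delta beats it against every remaining row (S3: 9>3).
Among the remaining strategies, none is strictly dominated by another pure strategy of the same player, so the elimination stops.
Surviving strategies — Country A: {S3}; Country B: {Delta}.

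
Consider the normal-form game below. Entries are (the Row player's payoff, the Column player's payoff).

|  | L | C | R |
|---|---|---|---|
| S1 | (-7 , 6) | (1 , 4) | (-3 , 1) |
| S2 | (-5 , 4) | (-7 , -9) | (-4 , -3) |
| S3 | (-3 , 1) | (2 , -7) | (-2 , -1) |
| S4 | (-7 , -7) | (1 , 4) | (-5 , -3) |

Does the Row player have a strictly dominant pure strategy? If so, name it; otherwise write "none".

S3

S3 vs S1: L: -3>-7, C: 2>1, R: -2>-3.
S3 vs S2: L: -3>-5, C: 2>-7, R: -2>-4.
S3 vs S4: L: -3>-7, C: 2>1, R: -2>-5.
S3 strictly beats every other strategy against every opponent action, so it is strictly dominant.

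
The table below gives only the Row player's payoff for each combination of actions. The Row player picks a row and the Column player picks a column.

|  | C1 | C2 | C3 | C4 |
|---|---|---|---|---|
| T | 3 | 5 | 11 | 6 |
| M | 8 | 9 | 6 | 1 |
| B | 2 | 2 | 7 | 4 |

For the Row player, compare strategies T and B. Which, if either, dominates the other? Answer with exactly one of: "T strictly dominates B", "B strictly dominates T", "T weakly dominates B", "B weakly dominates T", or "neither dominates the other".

T strictly dominates B

T's payoffs vs B's, by the Column player's action — C1: 3>2, C2: 5>2, C3: 11>7, C4: 6>4.
Every comparison favours T, so T strictly dominates B.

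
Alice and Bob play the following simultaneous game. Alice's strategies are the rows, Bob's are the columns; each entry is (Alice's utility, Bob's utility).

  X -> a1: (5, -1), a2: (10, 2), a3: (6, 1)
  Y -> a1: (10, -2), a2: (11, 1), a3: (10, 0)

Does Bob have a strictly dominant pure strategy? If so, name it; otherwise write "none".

a2

a2 vs a1: X: 2>-1, Y: 1>-2.
a2 vs a3: X: 2>1, Y: 1>0.
a2 strictly beats every other strategy against every opponent action, so it is strictly dominant.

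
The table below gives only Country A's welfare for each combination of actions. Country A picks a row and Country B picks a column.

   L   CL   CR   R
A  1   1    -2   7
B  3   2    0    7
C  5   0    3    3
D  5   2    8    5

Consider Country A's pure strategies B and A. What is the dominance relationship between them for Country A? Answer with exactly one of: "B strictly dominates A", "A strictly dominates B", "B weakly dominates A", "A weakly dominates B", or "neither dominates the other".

Compare B to A across every action of Country B: L: 3>1, CL: 2>1, CR: 0>-2, R: 7=7.
B is at least as good everywhere and strictly better somewhere (tied only at R), so B weakly but not strictly dominates A.

B weakly dominates A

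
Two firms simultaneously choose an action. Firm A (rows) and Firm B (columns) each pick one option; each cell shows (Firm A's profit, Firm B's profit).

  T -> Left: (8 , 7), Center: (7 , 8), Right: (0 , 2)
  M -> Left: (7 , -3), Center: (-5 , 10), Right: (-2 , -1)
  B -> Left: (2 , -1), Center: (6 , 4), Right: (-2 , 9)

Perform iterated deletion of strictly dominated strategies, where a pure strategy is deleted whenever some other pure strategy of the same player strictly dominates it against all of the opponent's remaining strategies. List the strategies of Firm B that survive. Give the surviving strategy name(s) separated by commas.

Firm A's strategy M is strictly dominated by T (Left: 8>7, Center: 7>-5, Right: 0>-2) and is removed.
Firm A's strategy B is strictly dominated by T (Left: 8>2, Center: 7>6, Right: 0>-2) and is removed.
Column Left is eliminated: Center beats it against every remaining row (T: 8>7).
Column Right is eliminated: Center beats it against every remaining row (T: 8>2).
Among the remaining strategies, none is strictly dominated by another pure strategy of the same player, so the elimination stops.
Surviving strategies — Firm A: {T}; Firm B: {Center}.

Center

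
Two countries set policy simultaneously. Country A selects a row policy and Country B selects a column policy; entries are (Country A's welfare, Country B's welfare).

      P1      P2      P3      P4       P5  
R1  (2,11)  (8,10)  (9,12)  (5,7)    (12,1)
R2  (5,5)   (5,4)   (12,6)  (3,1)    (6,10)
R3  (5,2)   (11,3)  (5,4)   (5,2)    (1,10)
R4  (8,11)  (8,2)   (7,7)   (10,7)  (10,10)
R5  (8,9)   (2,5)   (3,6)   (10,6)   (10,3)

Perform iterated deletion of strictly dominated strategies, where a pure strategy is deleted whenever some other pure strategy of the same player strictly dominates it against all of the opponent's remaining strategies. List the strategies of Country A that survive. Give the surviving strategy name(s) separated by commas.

Column P2 is eliminated: P3 beats it against every remaining row (R1: 12>10, R2: 6>4, R3: 4>3, R4: 7>2, R5: 6>5).
Country A's strategy R3 is strictly dominated by R4 (P1: 8>5, P3: 7>5, P4: 10>5, P5: 10>1) and is removed.
Country B's strategy P4 is strictly dominated by P1 (R1: 11>7, R2: 5>1, R4: 11>7, R5: 9>6) and is removed.
Among the remaining strategies, none is strictly dominated by another pure strategy of the same player, so the elimination stops.
Surviving strategies — Country A: {R1, R2, R4, R5}; Country B: {P1, P3, P5}.

R1, R2, R4, R5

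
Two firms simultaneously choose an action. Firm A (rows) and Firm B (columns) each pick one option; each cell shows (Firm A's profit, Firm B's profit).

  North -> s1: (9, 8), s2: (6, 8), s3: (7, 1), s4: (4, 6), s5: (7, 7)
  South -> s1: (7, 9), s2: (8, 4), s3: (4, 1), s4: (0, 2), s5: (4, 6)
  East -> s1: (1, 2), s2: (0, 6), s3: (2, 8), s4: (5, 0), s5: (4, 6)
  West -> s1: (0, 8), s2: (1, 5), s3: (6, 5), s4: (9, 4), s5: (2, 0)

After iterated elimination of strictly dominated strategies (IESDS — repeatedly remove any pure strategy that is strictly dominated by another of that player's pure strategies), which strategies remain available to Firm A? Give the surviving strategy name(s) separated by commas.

North, South

For Firm B, s1 strictly dominates s4 on the remaining rows (North: 8>6, South: 9>2, East: 2>0, West: 8>4); eliminate s4.
Row East is eliminated: North beats it against every remaining column (s1: 9>1, s2: 6>0, s3: 7>2, s5: 7>4).
Row West is eliminated: North beats it against every remaining column (s1: 9>0, s2: 6>1, s3: 7>6, s5: 7>2).
For Firm B, s1 strictly dominates s3 on the remaining rows (North: 8>1, South: 9>1); eliminate s3.
For Firm B, s1 strictly dominates s5 on the remaining rows (North: 8>7, South: 9>6); eliminate s5.
Among the remaining strategies, none is strictly dominated by another pure strategy of the same player, so the elimination stops.
Surviving strategies — Firm A: {North, South}; Firm B: {s1, s2}.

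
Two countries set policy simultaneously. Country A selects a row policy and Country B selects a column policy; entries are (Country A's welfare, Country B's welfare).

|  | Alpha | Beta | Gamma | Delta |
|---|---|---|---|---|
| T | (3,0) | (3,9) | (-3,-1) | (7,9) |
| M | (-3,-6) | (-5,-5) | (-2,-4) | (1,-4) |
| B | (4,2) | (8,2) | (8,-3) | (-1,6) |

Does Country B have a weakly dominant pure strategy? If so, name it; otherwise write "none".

Delta

Delta vs Alpha: T: 9>0, M: -4>-6, B: 6>2.
Delta vs Beta: T: 9=9, M: -4>-5, B: 6>2.
Delta vs Gamma: T: 9>-1, M: -4=-4, B: 6>-3.
Delta is at least as good as every other strategy against every opponent action, so it is weakly dominant.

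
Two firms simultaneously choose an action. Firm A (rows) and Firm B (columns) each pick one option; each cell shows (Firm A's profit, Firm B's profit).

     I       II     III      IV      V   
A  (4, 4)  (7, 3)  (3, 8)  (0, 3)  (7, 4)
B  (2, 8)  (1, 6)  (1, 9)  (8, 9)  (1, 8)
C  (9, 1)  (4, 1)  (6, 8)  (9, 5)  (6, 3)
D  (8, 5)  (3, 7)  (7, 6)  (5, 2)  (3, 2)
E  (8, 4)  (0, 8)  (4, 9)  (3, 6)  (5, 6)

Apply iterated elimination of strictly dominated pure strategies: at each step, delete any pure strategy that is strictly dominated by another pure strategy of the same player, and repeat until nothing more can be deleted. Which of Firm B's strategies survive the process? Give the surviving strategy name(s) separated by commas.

II, III

Firm A's strategy B is strictly dominated by C (I: 9>2, II: 4>1, III: 6>1, IV: 9>8, V: 6>1) and is removed.
For Firm A, C strictly dominates E on the remaining columns (I: 9>8, II: 4>0, III: 6>4, IV: 9>3, V: 6>5); eliminate E.
Firm B's strategy I is strictly dominated by III (A: 8>4, C: 8>1, D: 6>5) and is removed.
Column IV is eliminated: III beats it against every remaining row (A: 8>3, C: 8>5, D: 6>2).
Firm B's strategy V is strictly dominated by III (A: 8>4, C: 8>3, D: 6>2) and is removed.
Among the remaining strategies, none is strictly dominated by another pure strategy of the same player, so the elimination stops.
Surviving strategies — Firm A: {A, C, D}; Firm B: {II, III}.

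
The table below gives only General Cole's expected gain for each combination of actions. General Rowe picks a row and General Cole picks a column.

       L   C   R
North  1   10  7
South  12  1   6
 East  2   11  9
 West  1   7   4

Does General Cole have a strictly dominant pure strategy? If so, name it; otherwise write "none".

L fails to dominate C at North (1<10).
C fails to dominate L at South (1<12).
R fails to dominate L at South (6<12).
No single strategy dominates all the others.

none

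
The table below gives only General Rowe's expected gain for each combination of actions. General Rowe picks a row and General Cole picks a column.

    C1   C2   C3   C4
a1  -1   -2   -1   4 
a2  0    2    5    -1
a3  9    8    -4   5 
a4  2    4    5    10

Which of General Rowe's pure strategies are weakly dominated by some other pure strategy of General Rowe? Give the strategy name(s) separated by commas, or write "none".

a1, a2

a4 weakly dominates a1 — C1: 2>-1, C2: 4>-2, C3: 5>-1, C4: 10>4.
a2: dominated, since a4 does at least as well everywhere (C1: 2>0, C2: 4>2, C3: 5=5, C4: 10>-1).
Nothing dominates a3: a1 at C1 (9>-1); a2 at C1 (9>0); a4 at C1 (9>2).
a4 is not dominated — it holds its own against a1 at C1 (2>-1); a2 at C1 (2>0); a3 at C3 (5>-4).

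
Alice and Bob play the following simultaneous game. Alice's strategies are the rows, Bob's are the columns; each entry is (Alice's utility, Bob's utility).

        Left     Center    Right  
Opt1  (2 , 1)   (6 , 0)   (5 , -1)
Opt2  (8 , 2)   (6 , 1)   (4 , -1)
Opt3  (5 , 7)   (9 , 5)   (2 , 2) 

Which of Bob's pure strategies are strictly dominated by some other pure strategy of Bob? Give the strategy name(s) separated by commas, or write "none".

Nothing dominates Left: Center at Opt1 (1>0); Right at Opt1 (1>-1).
Center is strictly dominated by Left (Opt1: 1>0, Opt2: 2>1, Opt3: 7>5).
Left strictly dominates Right — Opt1: 1>-1, Opt2: 2>-1, Opt3: 7>2.

Center, Right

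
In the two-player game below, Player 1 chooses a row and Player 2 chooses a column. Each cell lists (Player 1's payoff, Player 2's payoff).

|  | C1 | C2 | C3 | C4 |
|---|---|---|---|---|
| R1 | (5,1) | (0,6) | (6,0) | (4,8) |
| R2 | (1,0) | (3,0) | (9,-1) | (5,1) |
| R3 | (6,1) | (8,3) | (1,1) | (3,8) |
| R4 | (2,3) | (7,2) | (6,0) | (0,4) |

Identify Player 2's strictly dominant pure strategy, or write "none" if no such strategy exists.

C4

C4 vs C1: R1: 8>1, R2: 1>0, R3: 8>1, R4: 4>3.
C4 vs C2: R1: 8>6, R2: 1>0, R3: 8>3, R4: 4>2.
C4 vs C3: R1: 8>0, R2: 1>-1, R3: 8>1, R4: 4>0.
C4 strictly beats every other strategy against every opponent action, so it is strictly dominant.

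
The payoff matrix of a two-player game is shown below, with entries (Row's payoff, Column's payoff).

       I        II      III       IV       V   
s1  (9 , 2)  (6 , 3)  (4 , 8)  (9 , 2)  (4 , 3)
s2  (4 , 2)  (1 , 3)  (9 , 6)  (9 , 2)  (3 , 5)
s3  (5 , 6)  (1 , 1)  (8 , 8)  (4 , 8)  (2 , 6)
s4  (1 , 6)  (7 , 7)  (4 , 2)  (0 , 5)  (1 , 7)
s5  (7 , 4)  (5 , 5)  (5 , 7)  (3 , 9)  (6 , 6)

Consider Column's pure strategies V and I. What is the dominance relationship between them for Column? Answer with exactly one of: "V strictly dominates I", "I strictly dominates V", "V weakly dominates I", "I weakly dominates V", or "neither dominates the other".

V's payoffs vs I's, by Row's action — s1: 3>2, s2: 5>2, s3: 6=6, s4: 7>6, s5: 6>4.
V is at least as good everywhere and strictly better somewhere (tied only at s3), so V weakly but not strictly dominates I.

V weakly dominates I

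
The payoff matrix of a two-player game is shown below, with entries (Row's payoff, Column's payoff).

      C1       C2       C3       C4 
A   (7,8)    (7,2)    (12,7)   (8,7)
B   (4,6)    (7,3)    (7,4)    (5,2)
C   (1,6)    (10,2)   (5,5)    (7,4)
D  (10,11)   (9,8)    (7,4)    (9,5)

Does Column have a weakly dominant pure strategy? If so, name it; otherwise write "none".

C1 vs C2: A: 8>2, B: 6>3, C: 6>2, D: 11>8.
C1 vs C3: A: 8>7, B: 6>4, C: 6>5, D: 11>4.
C1 vs C4: A: 8>7, B: 6>2, C: 6>4, D: 11>5.
C1 is at least as good as every other strategy against every opponent action, so it is weakly dominant.

C1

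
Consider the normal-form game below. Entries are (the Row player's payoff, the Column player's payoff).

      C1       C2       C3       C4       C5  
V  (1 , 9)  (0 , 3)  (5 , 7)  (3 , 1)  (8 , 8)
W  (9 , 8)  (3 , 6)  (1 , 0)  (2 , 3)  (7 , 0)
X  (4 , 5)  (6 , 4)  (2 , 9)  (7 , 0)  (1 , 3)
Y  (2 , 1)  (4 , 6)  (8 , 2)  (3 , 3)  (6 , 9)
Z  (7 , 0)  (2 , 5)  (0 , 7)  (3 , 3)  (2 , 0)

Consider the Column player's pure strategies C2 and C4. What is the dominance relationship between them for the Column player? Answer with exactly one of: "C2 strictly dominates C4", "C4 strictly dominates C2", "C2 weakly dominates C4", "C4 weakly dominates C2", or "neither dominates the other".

Compare C2 to C4 across every action of the Row player: V: 3>1, W: 6>3, X: 4>0, Y: 6>3, Z: 5>3.
C2 gives a strictly higher payoff against every action of the Row player, so C2 strictly dominates C4.

C2 strictly dominates C4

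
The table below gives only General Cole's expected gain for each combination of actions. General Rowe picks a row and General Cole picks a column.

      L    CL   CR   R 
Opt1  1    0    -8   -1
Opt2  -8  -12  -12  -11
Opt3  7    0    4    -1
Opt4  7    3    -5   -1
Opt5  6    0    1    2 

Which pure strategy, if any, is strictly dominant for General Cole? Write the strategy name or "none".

L

L vs CL: Opt1: 1>0, Opt2: -8>-12, Opt3: 7>0, Opt4: 7>3, Opt5: 6>0.
L vs CR: Opt1: 1>-8, Opt2: -8>-12, Opt3: 7>4, Opt4: 7>-5, Opt5: 6>1.
L vs R: Opt1: 1>-1, Opt2: -8>-11, Opt3: 7>-1, Opt4: 7>-1, Opt5: 6>2.
L strictly beats every other strategy against every opponent action, so it is strictly dominant.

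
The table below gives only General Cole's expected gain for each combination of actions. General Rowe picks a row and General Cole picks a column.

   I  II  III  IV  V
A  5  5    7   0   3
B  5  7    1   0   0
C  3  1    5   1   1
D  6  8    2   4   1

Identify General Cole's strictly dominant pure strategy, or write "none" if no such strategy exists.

I fails to dominate II at A (5=5).
II fails to dominate I at A (5=5).
III fails to dominate I at B (1<5).
IV fails to dominate I at A (0<5).
V fails to dominate I at A (3<5).
No single strategy dominates all the others.

none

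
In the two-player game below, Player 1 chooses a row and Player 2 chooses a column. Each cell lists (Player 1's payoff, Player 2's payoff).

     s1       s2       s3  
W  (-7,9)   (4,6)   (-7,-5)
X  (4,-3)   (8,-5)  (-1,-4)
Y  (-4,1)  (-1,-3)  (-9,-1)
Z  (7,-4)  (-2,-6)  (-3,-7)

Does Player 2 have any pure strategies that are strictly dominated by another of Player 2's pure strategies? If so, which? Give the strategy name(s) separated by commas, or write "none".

s2, s3

s1: no other strategy beats it everywhere (s2 at W (9>6); s3 at W (9>-5)).
s2 is strictly dominated by s1 (W: 9>6, X: -3>-5, Y: 1>-3, Z: -4>-6).
s1 strictly dominates s3 — W: 9>-5, X: -3>-4, Y: 1>-1, Z: -4>-7.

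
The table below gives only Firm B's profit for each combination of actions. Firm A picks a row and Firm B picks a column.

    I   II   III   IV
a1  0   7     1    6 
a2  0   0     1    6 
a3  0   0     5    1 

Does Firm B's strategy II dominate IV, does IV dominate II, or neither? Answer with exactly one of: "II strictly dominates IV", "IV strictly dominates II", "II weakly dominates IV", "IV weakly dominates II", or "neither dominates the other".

neither dominates the other

Compare II to IV across every action of Firm A: a1: 7>6, a2: 0<6, a3: 0<1.
II does better at a1 but worse at a2, a3; neither strategy dominates the other.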